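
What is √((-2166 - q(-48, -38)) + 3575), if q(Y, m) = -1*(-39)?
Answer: √1370 ≈ 37.013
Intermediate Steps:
q(Y, m) = 39
√((-2166 - q(-48, -38)) + 3575) = √((-2166 - 1*39) + 3575) = √((-2166 - 39) + 3575) = √(-2205 + 3575) = √1370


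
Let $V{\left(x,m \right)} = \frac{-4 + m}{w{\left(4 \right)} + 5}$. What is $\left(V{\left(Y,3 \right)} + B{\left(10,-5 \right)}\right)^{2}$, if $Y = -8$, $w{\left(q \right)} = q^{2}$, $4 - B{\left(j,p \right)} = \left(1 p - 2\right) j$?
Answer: $\frac{2411809}{441} \approx 5469.0$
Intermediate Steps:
$B{\left(j,p \right)} = 4 - j \left(-2 + p\right)$ ($B{\left(j,p \right)} = 4 - \left(1 p - 2\right) j = 4 - \left(p - 2\right) j = 4 - \left(-2 + p\right) j = 4 - j \left(-2 + p\right)$)
$V{\left(x,m \right)} = - \frac{4}{21} + \frac{m}{21}$ ($V{\left(x,m \right)} = \frac{-4 + m}{4^{2} + 5} = \frac{-4 + m}{16 + 5} = \frac{-4 + m}{21} = \left(-4 + m\right) \frac{1}{21} = - \frac{4}{21} + \frac{m}{21}$)
$\left(V{\left(Y,3 \right)} + B{\left(10,-5 \right)}\right)^{2} = \left(\left(- \frac{4}{21} + \frac{1}{21} \cdot 3\right) + \left(4 + 2 \cdot 10 - 10 \left(-5\right)\right)\right)^{2} = \left(\left(- \frac{4}{21} + \frac{1}{7}\right) + \left(4 + 20 + 50\right)\right)^{2} = \left(- \frac{1}{21} + 74\right)^{2} = \left(\frac{1553}{21}\right)^{2} = \frac{2411809}{441}$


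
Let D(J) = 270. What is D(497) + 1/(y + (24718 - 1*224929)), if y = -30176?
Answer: 62204489/230387 ≈ 270.00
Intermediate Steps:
D(497) + 1/(y + (24718 - 1*224929)) = 270 + 1/(-30176 + (24718 - 1*224929)) = 270 + 1/(-30176 + (24718 - 224929)) = 270 + 1/(-30176 - 200211) = 270 + 1/(-230387) = 270 - 1/230387 = 62204489/230387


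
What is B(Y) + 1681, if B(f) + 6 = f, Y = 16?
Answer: 1691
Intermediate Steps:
B(f) = -6 + f
B(Y) + 1681 = (-6 + 16) + 1681 = 10 + 1681 = 1691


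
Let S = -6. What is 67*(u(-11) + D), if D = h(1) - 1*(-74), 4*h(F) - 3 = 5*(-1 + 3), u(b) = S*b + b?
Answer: 35443/4 ≈ 8860.8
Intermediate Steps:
u(b) = -5*b (u(b) = -6*b + b = -5*b)
h(F) = 13/4 (h(F) = ¾ + (5*(-1 + 3))/4 = ¾ + (5*2)/4 = ¾ + (¼)*10 = ¾ + 5/2 = 13/4)
D = 309/4 (D = 13/4 - 1*(-74) = 13/4 + 74 = 309/4 ≈ 77.250)
67*(u(-11) + D) = 67*(-5*(-11) + 309/4) = 67*(55 + 309/4) = 67*(529/4) = 35443/4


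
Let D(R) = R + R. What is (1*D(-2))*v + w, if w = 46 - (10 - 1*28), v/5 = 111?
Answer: -2156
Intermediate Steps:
D(R) = 2*R
v = 555 (v = 5*111 = 555)
w = 64 (w = 46 - (10 - 28) = 46 - 1*(-18) = 46 + 18 = 64)
(1*D(-2))*v + w = (1*(2*(-2)))*555 + 64 = (1*(-4))*555 + 64 = -4*555 + 64 = -2220 + 64 = -2156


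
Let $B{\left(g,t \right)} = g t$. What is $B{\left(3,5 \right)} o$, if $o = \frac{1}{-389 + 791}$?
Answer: $\frac{5}{134} \approx 0.037313$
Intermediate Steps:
$o = \frac{1}{402} \approx 0.0024876$
$B{\left(3,5 \right)} o = 3 \cdot 5 \cdot \frac{1}{402} = 15 \cdot \frac{1}{402} = \frac{5}{134}$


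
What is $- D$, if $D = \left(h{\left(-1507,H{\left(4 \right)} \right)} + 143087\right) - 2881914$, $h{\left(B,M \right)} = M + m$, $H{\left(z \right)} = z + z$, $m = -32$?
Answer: $2738851$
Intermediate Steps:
$H{\left(z \right)} = 2 z$
$h{\left(B,M \right)} = -32 + M$ ($h{\left(B,M \right)} = M - 32 = -32 + M$)
$D = -2738851$ ($D = \left(\left(-32 + 2 \cdot 4\right) + 143087\right) - 2881914 = \left(\left(-32 + 8\right) + 143087\right) - 2881914 = \left(-24 + 143087\right) - 2881914 = 143063 - 2881914 = -2738851$)
$- D = \left(-1\right) \left(-2738851\right) = 2738851$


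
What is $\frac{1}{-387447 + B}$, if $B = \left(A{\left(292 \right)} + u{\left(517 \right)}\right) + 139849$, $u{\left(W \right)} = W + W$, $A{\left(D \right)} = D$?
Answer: $- \frac{1}{246272} \approx -4.0606 \cdot 10^{-6}$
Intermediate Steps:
$u{\left(W \right)} = 2 W$
$B = 141175$ ($B = \left(292 + 2 \cdot 517\right) + 139849 = \left(292 + 1034\right) + 139849 = 1326 + 139849 = 141175$)
$\frac{1}{-387447 + B} = \frac{1}{-387447 + 141175} = \frac{1}{-246272} = - \frac{1}{246272}$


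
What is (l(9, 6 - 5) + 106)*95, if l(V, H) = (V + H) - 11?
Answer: 9975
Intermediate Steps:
l(V, H) = -11 + H + V (l(V, H) = (H + V) - 11 = -11 + H + V)
(l(9, 6 - 5) + 106)*95 = ((-11 + (6 - 5) + 9) + 106)*95 = ((-11 + 1 + 9) + 106)*95 = (-1 + 106)*95 = 105*95 = 9975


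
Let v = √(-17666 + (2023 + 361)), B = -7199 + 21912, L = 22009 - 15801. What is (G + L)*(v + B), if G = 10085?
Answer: 239718909 + 48879*I*√1698 ≈ 2.3972e+8 + 2.0141e+6*I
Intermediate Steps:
L = 6208
B = 14713
v = 3*I*√1698 (v = √(-17666 + 2384) = √(-15282) = 3*I*√1698 ≈ 123.62*I)
(G + L)*(v + B) = (10085 + 6208)*(3*I*√1698 + 14713) = 16293*(14713 + 3*I*√1698) = 239718909 + 48879*I*√1698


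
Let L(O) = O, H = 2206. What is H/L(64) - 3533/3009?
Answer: 3205871/96288 ≈ 33.295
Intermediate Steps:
H/L(64) - 3533/3009 = 2206/64 - 3533/3009 = 2206*(1/64) - 3533*1/3009 = 1103/32 - 3533/3009 = 3205871/96288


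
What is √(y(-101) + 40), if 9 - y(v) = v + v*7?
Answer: √857 ≈ 29.275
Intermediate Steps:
y(v) = 9 - 8*v (y(v) = 9 - (v + v*7) = 9 - (v + 7*v) = 9 - 8*v)
√(y(-101) + 40) = √((9 - 8*(-101)) + 40) = √((9 + 808) + 40) = √(817 + 40) = √857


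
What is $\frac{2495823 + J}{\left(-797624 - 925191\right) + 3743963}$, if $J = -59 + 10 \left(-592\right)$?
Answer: $\frac{207487}{168429} \approx 1.2319$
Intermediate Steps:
$J = -5979$ ($J = -59 - 5920 = -5979$)
$\frac{2495823 + J}{\left(-797624 - 925191\right) + 3743963} = \frac{2495823 - 5979}{\left(-797624 - 925191\right) + 3743963} = \frac{2489844}{-1722815 + 3743963} = \frac{2489844}{2021148} = 2489844 \cdot \frac{1}{2021148} = \frac{207487}{168429}$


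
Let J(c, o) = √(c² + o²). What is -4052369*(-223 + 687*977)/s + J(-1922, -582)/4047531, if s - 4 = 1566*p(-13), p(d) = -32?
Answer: 679760585536/12527 + 2*√1008202/4047531 ≈ 5.4264e+7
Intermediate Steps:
s = -50108 (s = 4 + 1566*(-32) = 4 - 50112 = -50108)
-4052369*(-223 + 687*977)/s + J(-1922, -582)/4047531 = -4052369/((-50108/(-223 + 687*977))) + √((-1922)² + (-582)²)/4047531 = -4052369/((-50108/(-223 + 671199))) + √(3694084 + 338724)*(1/4047531) = -4052369/((-50108/670976)) + √4032808*(1/4047531) = -4052369/((-50108*1/670976)) + (2*√1008202)*(1/4047531) = -4052369/(-12527/167744) + 2*√1008202/4047531 = -4052369*(-167744/12527) + 2*√1008202/4047531 = 679760585536/12527 + 2*√1008202/4047531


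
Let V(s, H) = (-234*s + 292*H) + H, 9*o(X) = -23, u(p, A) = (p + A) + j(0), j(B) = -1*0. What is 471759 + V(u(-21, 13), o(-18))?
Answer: 4255940/9 ≈ 4.7288e+5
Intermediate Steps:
j(B) = 0
u(p, A) = A + p (u(p, A) = (p + A) + 0 = (A + p) + 0 = A + p)
o(X) = -23/9 (o(X) = (1/9)*(-23) = -23/9)
V(s, H) = -234*s + 293*H
471759 + V(u(-21, 13), o(-18)) = 471759 + (-234*(13 - 21) + 293*(-23/9)) = 471759 + (-234*(-8) - 6739/9) = 471759 + (1872 - 6739/9) = 471759 + 10109/9 = 4255940/9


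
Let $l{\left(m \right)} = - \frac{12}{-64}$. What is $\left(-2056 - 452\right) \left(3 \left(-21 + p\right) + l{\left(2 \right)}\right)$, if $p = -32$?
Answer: $\frac{1593207}{4} \approx 3.983 \cdot 10^{5}$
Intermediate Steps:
$l{\left(m \right)} = \frac{3}{16}$ ($l{\left(m \right)} = \left(-12\right) \left(- \frac{1}{64}\right) = \frac{3}{16}$)
$\left(-2056 - 452\right) \left(3 \left(-21 + p\right) + l{\left(2 \right)}\right) = \left(-2056 - 452\right) \left(3 \left(-21 - 32\right) + \frac{3}{16}\right) = - 2508 \left(3 \left(-53\right) + \frac{3}{16}\right) = - 2508 \left(-159 + \frac{3}{16}\right) = \left(-2508\right) \left(- \frac{2541}{16}\right) = \frac{1593207}{4}$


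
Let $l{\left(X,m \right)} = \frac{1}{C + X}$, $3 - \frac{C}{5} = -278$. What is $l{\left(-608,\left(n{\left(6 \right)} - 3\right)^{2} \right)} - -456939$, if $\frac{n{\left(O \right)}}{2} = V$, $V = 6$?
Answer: $\frac{364180384}{797} \approx 4.5694 \cdot 10^{5}$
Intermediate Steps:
$C = 1405$ ($C = 15 - -1390 = 15 + 1390 = 1405$)
$n{\left(O \right)} = 12$ ($n{\left(O \right)} = 2 \cdot 6 = 12$)
$l{\left(X,m \right)} = \frac{1}{1405 + X}$
$l{\left(-608,\left(n{\left(6 \right)} - 3\right)^{2} \right)} - -456939 = \frac{1}{1405 - 608} - -456939 = \frac{1}{797} + 456939 = \frac{364180384}{797}$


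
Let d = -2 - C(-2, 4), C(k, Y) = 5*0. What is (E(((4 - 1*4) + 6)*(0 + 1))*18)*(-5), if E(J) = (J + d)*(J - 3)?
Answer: -1080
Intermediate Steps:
C(k, Y) = 0
d = -2 (d = -2 - 1*0 = -2 + 0 = -2)
E(J) = (-3 + J)*(-2 + J) (E(J) = (J - 2)*(J - 3) = (-2 + J)*(-3 + J) = (-3 + J)*(-2 + J))
(E(((4 - 1*4) + 6)*(0 + 1))*18)*(-5) = ((6 + (((4 - 1*4) + 6)*(0 + 1))² - 5*((4 - 1*4) + 6)*(0 + 1))*18)*(-5) = ((6 + (((4 - 4) + 6)*1)² - 5*((4 - 4) + 6))*18)*(-5) = ((6 + ((0 + 6)*1)² - 5*(0 + 6))*18)*(-5) = ((6 + (6*1)² - 30)*18)*(-5) = ((6 + 6² - 5*6)*18)*(-5) = ((6 + 36 - 30)*18)*(-5) = (12*18)*(-5) = 216*(-5) = -1080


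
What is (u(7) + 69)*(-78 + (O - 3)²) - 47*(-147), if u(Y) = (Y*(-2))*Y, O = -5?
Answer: 7315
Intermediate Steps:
u(Y) = -2*Y² (u(Y) = (-2*Y)*Y = -2*Y²)
(u(7) + 69)*(-78 + (O - 3)²) - 47*(-147) = (-2*7² + 69)*(-78 + (-5 - 3)²) - 47*(-147) = (-2*49 + 69)*(-78 + (-8)²) + 6909 = (-98 + 69)*(-78 + 64) + 6909 = -29*(-14) + 6909 = 406 + 6909 = 7315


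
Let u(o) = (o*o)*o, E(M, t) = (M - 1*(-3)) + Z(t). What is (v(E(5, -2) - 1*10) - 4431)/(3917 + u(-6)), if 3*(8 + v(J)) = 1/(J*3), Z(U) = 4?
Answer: -79901/66618 ≈ -1.1994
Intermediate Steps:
E(M, t) = 7 + M (E(M, t) = (M - 1*(-3)) + 4 = (M + 3) + 4 = (3 + M) + 4 = 7 + M)
v(J) = -8 + 1/(9*J) (v(J) = -8 + 1/(3*((J*3))) = -8 + 1/(3*((3*J))) = -8 + (1/(3*J))/3 = -8 + 1/(9*J))
u(o) = o³ (u(o) = o²*o = o³)
(v(E(5, -2) - 1*10) - 4431)/(3917 + u(-6)) = ((-8 + 1/(9*((7 + 5) - 1*10))) - 4431)/(3917 + (-6)³) = ((-8 + 1/(9*(12 - 10))) - 4431)/(3917 - 216) = ((-8 + (⅑)/2) - 4431)/3701 = ((-8 + (⅑)*(½)) - 4431)*(1/3701) = ((-8 + 1/18) - 4431)*(1/3701) = (-143/18 - 4431)*(1/3701) = -79901/18*1/3701 = -79901/66618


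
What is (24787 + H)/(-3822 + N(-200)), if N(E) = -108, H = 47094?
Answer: -71881/3930 ≈ -18.290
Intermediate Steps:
(24787 + H)/(-3822 + N(-200)) = (24787 + 47094)/(-3822 - 108) = 71881/(-3930) = 71881*(-1/3930) = -71881/3930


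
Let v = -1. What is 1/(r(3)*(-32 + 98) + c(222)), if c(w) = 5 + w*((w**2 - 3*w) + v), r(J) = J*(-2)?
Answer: 1/10792583 ≈ 9.2656e-8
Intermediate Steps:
r(J) = -2*J
c(w) = 5 + w*(-1 + w**2 - 3*w) (c(w) = 5 + w*((w**2 - 3*w) - 1) = 5 + w*(-1 + w**2 - 3*w))
1/(r(3)*(-32 + 98) + c(222)) = 1/((-2*3)*(-32 + 98) + (5 + 222**3 - 1*222 - 3*222**2)) = 1/(-6*66 + (5 + 10941048 - 222 - 3*49284)) = 1/(-396 + (5 + 10941048 - 222 - 147852)) = 1/(-396 + 10792979) = 1/10792583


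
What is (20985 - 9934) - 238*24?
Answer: 5339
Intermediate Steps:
(20985 - 9934) - 238*24 = 11051 - 5712 = 5339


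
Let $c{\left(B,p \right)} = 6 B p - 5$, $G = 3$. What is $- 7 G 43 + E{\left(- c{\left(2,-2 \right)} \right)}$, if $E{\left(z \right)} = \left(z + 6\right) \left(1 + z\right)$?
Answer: $147$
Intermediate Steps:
$c{\left(B,p \right)} = -5 + 6 B p$ ($c{\left(B,p \right)} = 6 B p - 5 = -5 + 6 B p$)
$E{\left(z \right)} = \left(1 + z\right) \left(6 + z\right)$ ($E{\left(z \right)} = \left(6 + z\right) \left(1 + z\right) = \left(1 + z\right) \left(6 + z\right)$)
$- 7 G 43 + E{\left(- c{\left(2,-2 \right)} \right)} = \left(-7\right) 3 \cdot 43 + \left(6 + \left(- (-5 + 6 \cdot 2 \left(-2\right))\right)^{2} + 7 \left(- (-5 + 6 \cdot 2 \left(-2\right))\right)\right) = \left(-21\right) 43 + \left(6 + \left(- (-5 - 24)\right)^{2} + 7 \left(- (-5 - 24)\right)\right) = -903 + \left(6 + \left(\left(-1\right) \left(-29\right)\right)^{2} + 7 \left(\left(-1\right) \left(-29\right)\right)\right) = -903 + \left(6 + 29^{2} + 7 \cdot 29\right) = -903 + \left(6 + 841 + 203\right) = -903 + 1050 = 147$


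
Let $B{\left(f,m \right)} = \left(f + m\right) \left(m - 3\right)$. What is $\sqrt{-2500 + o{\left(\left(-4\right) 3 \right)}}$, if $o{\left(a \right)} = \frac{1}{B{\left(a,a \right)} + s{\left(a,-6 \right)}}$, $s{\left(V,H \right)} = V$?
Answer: $\frac{i \sqrt{75689913}}{174} \approx 50.0 i$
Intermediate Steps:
$B{\left(f,m \right)} = \left(-3 + m\right) \left(f + m\right)$ ($B{\left(f,m \right)} = \left(f + m\right) \left(-3 + m\right) = \left(-3 + m\right) \left(f + m\right)$)
$o{\left(a \right)} = \frac{1}{- 5 a + 2 a^{2}}$ ($o{\left(a \right)} = \frac{1}{\left(a^{2} - 3 a - 3 a + a a\right) + a} = \frac{1}{\left(a^{2} - 3 a - 3 a + a^{2}\right) + a} = \frac{1}{\left(- 6 a + 2 a^{2}\right) + a} = \frac{1}{- 5 a + 2 a^{2}}$)
$\sqrt{-2500 + o{\left(\left(-4\right) 3 \right)}} = \sqrt{-2500 + \frac{1}{\left(-4\right) 3 \left(-5 + 2 \left(\left(-4\right) 3\right)\right)}} = \sqrt{-2500 + \frac{1}{\left(-12\right) \left(-5 + 2 \left(-12\right)\right)}} = \sqrt{-2500 - \frac{1}{12 \left(-5 - 24\right)}} = \sqrt{-2500 - \frac{1}{12 \left(-29\right)}} = \sqrt{-2500 - - \frac{1}{348}} = \sqrt{-2500 + \frac{1}{348}} = \sqrt{- \frac{869999}{348}} = \frac{i \sqrt{75689913}}{174}$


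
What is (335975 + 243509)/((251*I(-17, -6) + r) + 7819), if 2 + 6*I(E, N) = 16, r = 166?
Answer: 434613/6428 ≈ 67.612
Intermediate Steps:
I(E, N) = 7/3 (I(E, N) = -1/3 + (1/6)*16 = -1/3 + 8/3 = 7/3)
(335975 + 243509)/((251*I(-17, -6) + r) + 7819) = (335975 + 243509)/((251*(7/3) + 166) + 7819) = 579484/((1757/3 + 166) + 7819) = 579484/(2255/3 + 7819) = 579484/(25712/3) = 579484*(3/25712) = 434613/6428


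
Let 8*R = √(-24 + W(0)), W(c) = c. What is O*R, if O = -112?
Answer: -28*I*√6 ≈ -68.586*I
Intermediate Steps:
R = I*√6/4 (R = √(-24 + 0)/8 = √(-24)/8 = (2*I*√6)/8 = I*√6/4 ≈ 0.61237*I)
O*R = -28*I*√6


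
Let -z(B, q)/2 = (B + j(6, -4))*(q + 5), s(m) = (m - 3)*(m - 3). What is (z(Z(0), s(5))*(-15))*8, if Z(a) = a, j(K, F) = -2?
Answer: -4320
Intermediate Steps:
s(m) = (-3 + m)² (s(m) = (-3 + m)*(-3 + m) = (-3 + m)²)
z(B, q) = -2*(-2 + B)*(5 + q) (z(B, q) = -2*(B - 2)*(q + 5) = -2*(-2 + B)*(5 + q))
(z(Z(0), s(5))*(-15))*8 = ((20 - 10*0 + 4*(-3 + 5)² - 2*0*(-3 + 5)²)*(-15))*8 = ((20 + 0 + 4*2² - 2*0*2²)*(-15))*8 = ((20 + 0 + 4*4 - 2*0*4)*(-15))*8 = ((20 + 0 + 16 + 0)*(-15))*8 = (36*(-15))*8 = -540*8 = -4320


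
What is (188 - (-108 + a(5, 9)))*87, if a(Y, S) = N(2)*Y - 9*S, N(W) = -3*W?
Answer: 35409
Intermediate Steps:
a(Y, S) = -9*S - 6*Y (a(Y, S) = (-3*2)*Y - 9*S = -6*Y - 9*S = -9*S - 6*Y)
(188 - (-108 + a(5, 9)))*87 = (188 - (-108 + (-9*9 - 6*5)))*87 = (188 - (-108 + (-81 - 30)))*87 = (188 - (-108 - 111))*87 = (188 - 1*(-219))*87 = (188 + 219)*87 = 407*87 = 35409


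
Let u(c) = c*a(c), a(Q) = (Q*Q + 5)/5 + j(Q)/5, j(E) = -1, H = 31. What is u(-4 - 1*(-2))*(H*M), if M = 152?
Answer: -75392/5 ≈ -15078.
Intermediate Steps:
a(Q) = 4/5 + Q**2/5 (a(Q) = (Q*Q + 5)/5 - 1/5 = (Q**2 + 5)*(1/5) - 1*1/5 = (5 + Q**2)*(1/5) - 1/5 = (1 + Q**2/5) - 1/5 = 4/5 + Q**2/5)
u(c) = c*(4/5 + c**2/5)
u(-4 - 1*(-2))*(H*M) = ((-4 - 1*(-2))*(4 + (-4 - 1*(-2))**2)/5)*(31*152) = ((-4 + 2)*(4 + (-4 + 2)**2)/5)*4712 = ((1/5)*(-2)*(4 + (-2)**2))*4712 = ((1/5)*(-2)*(4 + 4))*4712 = ((1/5)*(-2)*8)*4712 = -16/5*4712 = -75392/5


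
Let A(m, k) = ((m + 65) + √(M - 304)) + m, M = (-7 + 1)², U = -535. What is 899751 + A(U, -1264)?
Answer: 898746 + 2*I*√67 ≈ 8.9875e+5 + 16.371*I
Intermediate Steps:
M = 36 (M = (-6)² = 36)
A(m, k) = 65 + 2*m + 2*I*√67 (A(m, k) = ((m + 65) + √(36 - 304)) + m = ((65 + m) + √(-268)) + m = ((65 + m) + 2*I*√67) + m = (65 + m + 2*I*√67) + m = 65 + 2*m + 2*I*√67)
899751 + A(U, -1264) = 899751 + (65 + 2*(-535) + 2*I*√67) = 899751 + (65 - 1070 + 2*I*√67) = 899751 + (-1005 + 2*I*√67) = 898746 + 2*I*√67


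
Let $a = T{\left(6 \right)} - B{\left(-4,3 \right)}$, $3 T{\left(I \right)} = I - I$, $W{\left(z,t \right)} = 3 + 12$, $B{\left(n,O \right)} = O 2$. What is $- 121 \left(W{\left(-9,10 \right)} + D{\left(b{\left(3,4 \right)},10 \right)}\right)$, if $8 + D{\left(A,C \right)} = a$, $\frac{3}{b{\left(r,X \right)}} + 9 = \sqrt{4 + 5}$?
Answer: $-121$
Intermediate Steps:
$B{\left(n,O \right)} = 2 O$
$W{\left(z,t \right)} = 15$
$b{\left(r,X \right)} = - \frac{1}{2}$ ($b{\left(r,X \right)} = \frac{3}{-9 + \sqrt{4 + 5}} = \frac{3}{-9 + \sqrt{9}} = \frac{3}{-9 + 3} = \frac{3}{-6} = 3 \left(- \frac{1}{6}\right) = - \frac{1}{2}$)
$T{\left(I \right)} = 0$ ($T{\left(I \right)} = \frac{I - I}{3} = \frac{1}{3} \cdot 0 = 0$)
$a = -6$ ($a = 0 - 2 \cdot 3 = 0 - 6 = -6$)
$D{\left(A,C \right)} = -14$ ($D{\left(A,C \right)} = -8 - 6 = -14$)
$- 121 \left(W{\left(-9,10 \right)} + D{\left(b{\left(3,4 \right)},10 \right)}\right) = - 121 \left(15 - 14\right) = \left(-121\right) 1 = -121$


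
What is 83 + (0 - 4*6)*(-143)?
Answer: 3515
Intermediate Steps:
83 + (0 - 4*6)*(-143) = 83 + (0 - 24)*(-143) = 83 - 24*(-143) = 83 + 3432 = 3515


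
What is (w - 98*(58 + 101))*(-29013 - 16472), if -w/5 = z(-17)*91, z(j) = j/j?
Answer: 729442945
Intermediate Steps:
z(j) = 1
w = -455 (w = -5*91 = -455)
(w - 98*(58 + 101))*(-29013 - 16472) = (-455 - 98*(58 + 101))*(-29013 - 16472) = (-455 - 98*159)*(-45485) = (-455 - 15582)*(-45485) = -16037*(-45485) = 729442945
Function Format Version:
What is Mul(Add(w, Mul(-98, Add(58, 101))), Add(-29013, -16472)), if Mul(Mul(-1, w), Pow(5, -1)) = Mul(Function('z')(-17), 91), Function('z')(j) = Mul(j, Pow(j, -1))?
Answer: 729442945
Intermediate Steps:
Function('z')(j) = 1
w = -455 (w = Mul(-5, Mul(1, 91)) = Mul(-5, 91) = -455)
Mul(Add(w, Mul(-98, Add(58, 101))), Add(-29013, -16472)) = Mul(Add(-455, Mul(-98, Add(58, 101))), Add(-29013, -16472)) = Mul(Add(-455, Mul(-98, 159)), -45485) = Mul(Add(-455, -15582), -45485) = Mul(-16037, -45485) = 729442945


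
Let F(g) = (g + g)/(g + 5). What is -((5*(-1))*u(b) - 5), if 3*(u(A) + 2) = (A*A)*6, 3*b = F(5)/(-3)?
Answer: -395/81 ≈ -4.8765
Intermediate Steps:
F(g) = 2*g/(5 + g) (F(g) = (2*g)/(5 + g) = 2*g/(5 + g))
b = -⅑ (b = ((2*5/(5 + 5))/(-3))/3 = ((2*5/10)*(-⅓))/3 = ((2*5*(⅒))*(-⅓))/3 = (1*(-⅓))/3 = (⅓)*(-⅓) = -⅑ ≈ -0.11111)
u(A) = -2 + 2*A² (u(A) = -2 + ((A*A)*6)/3 = -2 + (A²*6)/3 = -2 + (6*A²)/3 = -2 + 2*A²)
-((5*(-1))*u(b) - 5) = -((5*(-1))*(-2 + 2*(-⅑)²) - 5) = -(-5*(-2 + 2*(1/81)) - 5) = -(-5*(-2 + 2/81) - 5) = -(-5*(-160/81) - 5) = -(800/81 - 5) = -1*395/81 = -395/81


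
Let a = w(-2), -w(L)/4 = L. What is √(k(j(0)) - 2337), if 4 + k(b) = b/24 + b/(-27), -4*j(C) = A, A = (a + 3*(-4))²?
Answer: I*√758490/18 ≈ 48.384*I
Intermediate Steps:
w(L) = -4*L
a = 8 (a = -4*(-2) = 8)
A = 16 (A = (8 + 3*(-4))² = (8 - 12)² = (-4)² = 16)
j(C) = -4 (j(C) = -¼*16 = -4)
k(b) = -4 + b/216 (k(b) = -4 + (b/24 + b/(-27)) = -4 + (b*(1/24) + b*(-1/27)) = -4 + (b/24 - b/27) = -4 + b/216)
√(k(j(0)) - 2337) = √((-4 + (1/216)*(-4)) - 2337) = √((-4 - 1/54) - 2337) = √(-217/54 - 2337) = √(-126415/54) = I*√758490/18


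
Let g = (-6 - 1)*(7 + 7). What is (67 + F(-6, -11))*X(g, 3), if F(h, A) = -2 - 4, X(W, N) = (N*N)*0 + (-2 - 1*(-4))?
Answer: 122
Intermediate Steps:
g = -98 (g = -7*14 = -98)
X(W, N) = 2 (X(W, N) = N²*0 + (-2 + 4) = 0 + 2 = 2)
F(h, A) = -6
(67 + F(-6, -11))*X(g, 3) = (67 - 6)*2 = 61*2 = 122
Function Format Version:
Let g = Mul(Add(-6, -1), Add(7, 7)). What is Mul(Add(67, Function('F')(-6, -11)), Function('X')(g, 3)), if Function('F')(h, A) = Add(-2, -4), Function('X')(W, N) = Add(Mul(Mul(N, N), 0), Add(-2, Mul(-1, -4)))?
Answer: 122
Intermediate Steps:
g = -98 (g = Mul(-7, 14) = -98)
Function('X')(W, N) = 2 (Function('X')(W, N) = Add(Mul(Pow(N, 2), 0), Add(-2, 4)) = Add(0, 2) = 2)
Function('F')(h, A) = -6
Mul(Add(67, Function('F')(-6, -11)), Function('X')(g, 3)) = Mul(Add(67, -6), 2) = Mul(61, 2) = 122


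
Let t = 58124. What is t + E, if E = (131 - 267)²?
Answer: 76620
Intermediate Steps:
E = 18496 (E = (-136)² = 18496)
t + E = 58124 + 18496 = 76620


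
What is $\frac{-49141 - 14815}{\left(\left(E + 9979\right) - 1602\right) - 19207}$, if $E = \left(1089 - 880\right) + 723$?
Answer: $\frac{31978}{4949} \approx 6.4615$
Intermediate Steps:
$E = 932$ ($E = 209 + 723 = 932$)
$\frac{-49141 - 14815}{\left(\left(E + 9979\right) - 1602\right) - 19207} = \frac{-49141 - 14815}{\left(\left(932 + 9979\right) - 1602\right) - 19207} = - \frac{63956}{\left(10911 - 1602\right) - 19207} = - \frac{63956}{9309 - 19207} = - \frac{63956}{-9898} = \left(-63956\right) \left(- \frac{1}{9898}\right) = \frac{31978}{4949}$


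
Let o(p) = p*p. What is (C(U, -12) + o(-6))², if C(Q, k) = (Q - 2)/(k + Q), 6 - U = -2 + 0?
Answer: 4761/4 ≈ 1190.3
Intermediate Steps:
o(p) = p²
U = 8 (U = 6 - (-2 + 0) = 6 - 1*(-2) = 6 + 2 = 8)
C(Q, k) = (-2 + Q)/(Q + k)
(C(U, -12) + o(-6))² = ((-2 + 8)/(8 - 12) + (-6)²)² = (6/(-4) + 36)² = (-¼*6 + 36)² = (-3/2 + 36)² = (69/2)² = 4761/4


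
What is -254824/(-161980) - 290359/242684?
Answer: 284795323/755960660 ≈ 0.37673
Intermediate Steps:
-254824/(-161980) - 290359/242684 = -254824*(-1/161980) - 290359*1/242684 = 63706/40495 - 290359/242684 = 284795323/755960660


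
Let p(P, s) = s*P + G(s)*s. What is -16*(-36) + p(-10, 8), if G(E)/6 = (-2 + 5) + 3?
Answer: 784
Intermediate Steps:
G(E) = 36 (G(E) = 6*((-2 + 5) + 3) = 6*(3 + 3) = 6*6 = 36)
p(P, s) = 36*s + P*s (p(P, s) = s*P + 36*s = P*s + 36*s = 36*s + P*s)
-16*(-36) + p(-10, 8) = -16*(-36) + 8*(36 - 10) = 576 + 8*26 = 576 + 208 = 784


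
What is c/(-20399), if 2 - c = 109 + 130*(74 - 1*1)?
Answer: 9597/20399 ≈ 0.47046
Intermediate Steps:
c = -9597 (c = 2 - (109 + 130*(74 - 1*1)) = 2 - (109 + 130*(74 - 1)) = 2 - (109 + 130*73) = 2 - (109 + 9490) = 2 - 1*9599 = 2 - 9599 = -9597)
c/(-20399) = -9597/(-20399) = -9597*(-1/20399) = 9597/20399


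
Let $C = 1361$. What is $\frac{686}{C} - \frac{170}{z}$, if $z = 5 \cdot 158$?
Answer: $\frac{31057}{107519} \approx 0.28885$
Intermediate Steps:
$z = 790$
$\frac{686}{C} - \frac{170}{z} = \frac{686}{1361} - \frac{170}{790} = 686 \cdot \frac{1}{1361} - \frac{17}{79} = \frac{686}{1361} - \frac{17}{79} = \frac{31057}{107519}$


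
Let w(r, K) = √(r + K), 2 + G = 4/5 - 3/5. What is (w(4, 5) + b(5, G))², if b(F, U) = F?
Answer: 64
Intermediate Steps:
G = -9/5 (G = -2 + (4/5 - 3/5) = -2 + (4*(⅕) - 3*⅕) = -2 + (⅘ - ⅗) = -2 + ⅕ = -9/5 ≈ -1.8000)
w(r, K) = √(K + r)
(w(4, 5) + b(5, G))² = (√(5 + 4) + 5)² = (√9 + 5)² = (3 + 5)² = 8² = 64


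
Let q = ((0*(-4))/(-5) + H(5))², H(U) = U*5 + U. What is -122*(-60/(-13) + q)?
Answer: -1434720/13 ≈ -1.1036e+5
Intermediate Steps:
H(U) = 6*U (H(U) = 5*U + U = 6*U)
q = 900 (q = ((0*(-4))/(-5) + 6*5)² = (0*(-⅕) + 30)² = (0 + 30)² = 30² = 900)
-122*(-60/(-13) + q) = -122*(-60/(-13) + 900) = -122*(-60*(-1/13) + 900) = -122*(60/13 + 900) = -122*11760/13 = -1434720/13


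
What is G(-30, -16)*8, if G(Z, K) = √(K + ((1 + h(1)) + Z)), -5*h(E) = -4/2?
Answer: 8*I*√1115/5 ≈ 53.427*I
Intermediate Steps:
h(E) = ⅖ (h(E) = -(-4)/(5*2) = -⅕*(-2) = ⅖)
G(Z, K) = √(7/5 + K + Z) (G(Z, K) = √(K + ((1 + ⅖) + Z)) = √(K + (7/5 + Z)) = √(7/5 + K + Z))
G(-30, -16)*8 = (√(35 + 25*(-16) + 25*(-30))/5)*8 = (√(35 - 400 - 750)/5)*8 = (√(-1115)/5)*8 = ((I*√1115)/5)*8 = (I*√1115/5)*8 = 8*I*√1115/5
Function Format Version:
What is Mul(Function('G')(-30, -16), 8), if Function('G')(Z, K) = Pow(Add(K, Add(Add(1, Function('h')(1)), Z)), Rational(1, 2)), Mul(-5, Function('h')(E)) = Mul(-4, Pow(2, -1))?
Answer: Mul(Rational(8, 5), I, Pow(1115, Rational(1, 2))) ≈ Mul(53.427, I)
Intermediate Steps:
Function('h')(E) = Rational(2, 5) (Function('h')(E) = Mul(Rational(-1, 5), Mul(-4, Pow(2, -1))) = Mul(Rational(-1, 5), Mul(-4, Rational(1, 2))) = Mul(Rational(-1, 5), -2) = Rational(2, 5))
Function('G')(Z, K) = Pow(Add(Rational(7, 5), K, Z), Rational(1, 2)) (Function('G')(Z, K) = Pow(Add(K, Add(Add(1, Rational(2, 5)), Z)), Rational(1, 2)) = Pow(Add(K, Add(Rational(7, 5), Z)), Rational(1, 2)) = Pow(Add(Rational(7, 5), K, Z), Rational(1, 2)))
Mul(Function('G')(-30, -16), 8) = Mul(Mul(Rational(1, 5), Pow(Add(35, Mul(25, -16), Mul(25, -30)), Rational(1, 2))), 8) = Mul(Mul(Rational(1, 5), Pow(Add(35, -400, -750), Rational(1, 2))), 8) = Mul(Mul(Rational(1, 5), Pow(-1115, Rational(1, 2))), 8) = Mul(Mul(Rational(1, 5), Mul(I, Pow(1115, Rational(1, 2)))), 8) = Mul(Mul(Rational(1, 5), I, Pow(1115, Rational(1, 2))), 8) = Mul(Rational(8, 5), I, Pow(1115, Rational(1, 2)))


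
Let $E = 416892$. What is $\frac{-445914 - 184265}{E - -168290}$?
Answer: $- \frac{630179}{585182} \approx -1.0769$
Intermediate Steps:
$\frac{-445914 - 184265}{E - -168290} = \frac{-445914 - 184265}{416892 - -168290} = \frac{-445914 - 184265}{416892 + 168290} = - \frac{630179}{585182}$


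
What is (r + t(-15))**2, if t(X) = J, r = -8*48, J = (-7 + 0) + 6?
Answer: 148225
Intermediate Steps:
J = -1 (J = -7 + 6 = -1)
r = -384
t(X) = -1
(r + t(-15))**2 = (-384 - 1)**2 = (-385)**2 = 148225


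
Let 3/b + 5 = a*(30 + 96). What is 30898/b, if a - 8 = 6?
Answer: 54349582/3 ≈ 1.8117e+7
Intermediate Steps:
a = 14 (a = 8 + 6 = 14)
b = 3/1759 (b = 3/(-5 + 14*(30 + 96)) = 3/(-5 + 14*126) = 3/(-5 + 1764) = 3/1759 ≈ 0.0017055)
30898/b = 30898/(3/1759) = 30898*(1759/3) = 54349582/3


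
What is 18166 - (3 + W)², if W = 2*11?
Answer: 17541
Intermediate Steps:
W = 22
18166 - (3 + W)² = 18166 - (3 + 22)² = 18166 - 1*25² = 18166 - 1*625 = 18166 - 625 = 17541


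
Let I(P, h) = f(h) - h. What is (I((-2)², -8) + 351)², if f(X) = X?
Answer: 123201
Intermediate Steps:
I(P, h) = 0 (I(P, h) = h - h = 0)
(I((-2)², -8) + 351)² = (0 + 351)² = 351² = 123201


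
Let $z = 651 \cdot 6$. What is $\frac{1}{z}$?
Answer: $\frac{1}{3906} \approx 0.00025602$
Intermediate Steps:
$z = 3906$
$\frac{1}{z} = \frac{1}{3906}$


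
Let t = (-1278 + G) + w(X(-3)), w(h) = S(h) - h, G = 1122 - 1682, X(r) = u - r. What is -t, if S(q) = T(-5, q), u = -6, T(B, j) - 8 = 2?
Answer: 1825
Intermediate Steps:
T(B, j) = 10 (T(B, j) = 8 + 2 = 10)
S(q) = 10
X(r) = -6 - r
G = -560
w(h) = 10 - h
t = -1825 (t = (-1278 - 560) + (10 - (-6 - 1*(-3))) = -1838 + (10 - (-6 + 3)) = -1838 + (10 - 1*(-3)) = -1838 + (10 + 3) = -1838 + 13 = -1825)
-t = -1*(-1825) = 1825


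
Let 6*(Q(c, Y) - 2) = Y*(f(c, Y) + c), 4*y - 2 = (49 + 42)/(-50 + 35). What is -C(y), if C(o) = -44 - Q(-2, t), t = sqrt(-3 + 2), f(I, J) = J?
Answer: 275/6 - I/3 ≈ 45.833 - 0.33333*I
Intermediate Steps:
y = -61/60 (y = 1/2 + ((49 + 42)/(-50 + 35))/4 = 1/2 + (91/(-15))/4 = 1/2 + (91*(-1/15))/4 = 1/2 + (1/4)*(-91/15) = 1/2 - 91/60 = -61/60 ≈ -1.0167)
t = I (t = sqrt(-1) = I ≈ 1.0*I)
Q(c, Y) = 2 + Y*(Y + c)/6 (Q(c, Y) = 2 + (Y*(Y + c))/6 = 2 + Y*(Y + c)/6)
C(o) = -275/6 + I/3 (C(o) = -44 - (2 + I**2/6 + (1/6)*I*(-2)) = -44 - (2 + (1/6)*(-1) - I/3) = -44 - (2 - 1/6 - I/3) = -44 - (11/6 - I/3) = -44 + (-11/6 + I/3) = -275/6 + I/3)
-C(y) = -(-275/6 + I/3) = 275/6 - I/3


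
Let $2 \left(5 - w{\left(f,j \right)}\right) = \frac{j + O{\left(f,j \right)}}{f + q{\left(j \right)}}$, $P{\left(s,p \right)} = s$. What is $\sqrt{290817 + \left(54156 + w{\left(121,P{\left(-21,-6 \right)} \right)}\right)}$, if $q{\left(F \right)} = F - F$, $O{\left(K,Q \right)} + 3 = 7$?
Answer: $\frac{3 \sqrt{18552154}}{22} \approx 587.35$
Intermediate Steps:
$O{\left(K,Q \right)} = 4$ ($O{\left(K,Q \right)} = -3 + 7 = 4$)
$q{\left(F \right)} = 0$
$w{\left(f,j \right)} = 5 - \frac{4 + j}{2 f}$ ($w{\left(f,j \right)} = 5 - \frac{\left(j + 4\right) \frac{1}{f + 0}}{2} = 5 - \frac{\left(4 + j\right) \frac{1}{f}}{2} = 5 - \frac{\frac{1}{f} \left(4 + j\right)}{2} = 5 - \frac{4 + j}{2 f}$)
$\sqrt{290817 + \left(54156 + w{\left(121,P{\left(-21,-6 \right)} \right)}\right)} = \sqrt{290817 + \left(54156 + \frac{-4 - -21 + 10 \cdot 121}{2 \cdot 121}\right)} = \sqrt{290817 + \left(54156 + \frac{1}{2} \cdot \frac{1}{121} \left(-4 + 21 + 1210\right)\right)} = \sqrt{290817 + \left(54156 + \frac{1}{2} \cdot \frac{1}{121} \cdot 1227\right)} = \sqrt{290817 + \left(54156 + \frac{1227}{242}\right)} = \sqrt{290817 + \frac{13106979}{242}} = \sqrt{\frac{83484693}{242}} = \frac{3 \sqrt{18552154}}{22}$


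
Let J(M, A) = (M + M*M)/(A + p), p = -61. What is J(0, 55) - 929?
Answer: -929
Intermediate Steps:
J(M, A) = (M + M²)/(-61 + A) (J(M, A) = (M + M*M)/(A - 61) = (M + M²)/(-61 + A))
J(0, 55) - 929 = 0*(1 + 0)/(-61 + 55) - 929 = 0*1/(-6) - 929 = 0*(-⅙)*1 - 929 = 0 - 929 = -929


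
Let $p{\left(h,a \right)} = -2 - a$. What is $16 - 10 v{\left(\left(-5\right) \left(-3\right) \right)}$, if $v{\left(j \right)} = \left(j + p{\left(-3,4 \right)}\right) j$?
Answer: $-1334$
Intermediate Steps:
$v{\left(j \right)} = j \left(-6 + j\right)$ ($v{\left(j \right)} = \left(j - 6\right) j = \left(-6 + j\right) j = j \left(-6 + j\right)$)
$16 - 10 v{\left(\left(-5\right) \left(-3\right) \right)} = 16 - 10 \left(-5\right) \left(-3\right) \left(-6 - -15\right) = 16 - 10 \cdot 15 \left(-6 + 15\right) = 16 - 10 \cdot 15 \cdot 9 = 16 - 1350 = -1334$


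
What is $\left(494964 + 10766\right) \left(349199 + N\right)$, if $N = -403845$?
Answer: $-27636121580$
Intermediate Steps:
$\left(494964 + 10766\right) \left(349199 + N\right) = \left(494964 + 10766\right) \left(349199 - 403845\right) = 505730 \left(-54646\right) = -27636121580$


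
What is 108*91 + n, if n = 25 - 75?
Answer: 9778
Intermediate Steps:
n = -50
108*91 + n = 108*91 - 50 = 9828 - 50 = 9778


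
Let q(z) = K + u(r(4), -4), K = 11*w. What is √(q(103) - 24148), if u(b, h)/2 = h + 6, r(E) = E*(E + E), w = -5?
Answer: I*√24199 ≈ 155.56*I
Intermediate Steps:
r(E) = 2*E² (r(E) = E*(2*E) = 2*E²)
u(b, h) = 12 + 2*h (u(b, h) = 2*(h + 6) = 2*(6 + h) = 12 + 2*h)
K = -55 (K = 11*(-5) = -55)
q(z) = -51 (q(z) = -55 + (12 + 2*(-4)) = -55 + (12 - 8) = -55 + 4 = -51)
√(q(103) - 24148) = √(-51 - 24148) = √(-24199) = I*√24199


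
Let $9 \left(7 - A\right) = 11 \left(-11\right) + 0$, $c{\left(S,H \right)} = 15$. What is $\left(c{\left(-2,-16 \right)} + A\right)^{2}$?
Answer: $\frac{101761}{81} \approx 1256.3$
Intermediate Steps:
$A = \frac{184}{9}$ ($A = 7 - \frac{11 \left(-11\right) + 0}{9} = 7 - \frac{-121 + 0}{9} = 7 - - \frac{121}{9} = 7 + \frac{121}{9} = \frac{184}{9} \approx 20.444$)
$\left(c{\left(-2,-16 \right)} + A\right)^{2} = \left(15 + \frac{184}{9}\right)^{2} = \left(\frac{319}{9}\right)^{2} = \frac{101761}{81}$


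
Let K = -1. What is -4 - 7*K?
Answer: 3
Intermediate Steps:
-4 - 7*K = -4 - 7*(-1) = -4 + 7 = 3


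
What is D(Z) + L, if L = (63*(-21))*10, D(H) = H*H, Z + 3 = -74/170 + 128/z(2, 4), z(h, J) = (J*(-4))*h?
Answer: -95187326/7225 ≈ -13175.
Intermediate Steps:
z(h, J) = -4*J*h (z(h, J) = (-4*J)*h = -4*J*h)
Z = -632/85 (Z = -3 + (-74/170 + 128/((-4*4*2))) = -3 + (-74*1/170 + 128/(-32)) = -3 + (-37/85 + 128*(-1/32)) = -3 + (-37/85 - 4) = -3 - 377/85 = -632/85 ≈ -7.4353)
D(H) = H**2
L = -13230 (L = -1323*10 = -13230)
D(Z) + L = (-632/85)**2 - 13230 = 399424/7225 - 13230 = -95187326/7225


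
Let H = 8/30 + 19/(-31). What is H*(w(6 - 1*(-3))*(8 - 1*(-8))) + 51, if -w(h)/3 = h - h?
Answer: 51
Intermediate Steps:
w(h) = 0 (w(h) = -3*(h - h) = -3*0 = 0)
H = -161/465 (H = 8*(1/30) + 19*(-1/31) = 4/15 - 19/31 = -161/465 ≈ -0.34624)
H*(w(6 - 1*(-3))*(8 - 1*(-8))) + 51 = -0*(8 - 1*(-8)) + 51 = -0*(8 + 8) + 51 = -0*16 + 51 = -161/465*0 + 51 = 0 + 51 = 51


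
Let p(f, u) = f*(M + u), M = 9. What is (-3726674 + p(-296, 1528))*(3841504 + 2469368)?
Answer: -26389706437872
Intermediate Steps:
p(f, u) = f*(9 + u)
(-3726674 + p(-296, 1528))*(3841504 + 2469368) = (-3726674 - 296*(9 + 1528))*(3841504 + 2469368) = (-3726674 - 296*1537)*6310872 = (-3726674 - 454952)*6310872 = -4181626*6310872 = -26389706437872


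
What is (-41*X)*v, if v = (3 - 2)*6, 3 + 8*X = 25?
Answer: -1353/2 ≈ -676.50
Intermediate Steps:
X = 11/4 (X = -3/8 + (⅛)*25 = -3/8 + 25/8 = 11/4 ≈ 2.7500)
v = 6 (v = 1*6 = 6)
(-41*X)*v = -41*11/4*6 = -451/4*6 = -1353/2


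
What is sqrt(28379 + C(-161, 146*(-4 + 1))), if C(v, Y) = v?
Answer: sqrt(28218) ≈ 167.98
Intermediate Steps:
sqrt(28379 + C(-161, 146*(-4 + 1))) = sqrt(28379 - 161) = sqrt(28218)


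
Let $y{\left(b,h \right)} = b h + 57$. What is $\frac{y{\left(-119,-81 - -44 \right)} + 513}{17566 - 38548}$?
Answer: $- \frac{4973}{20982} \approx -0.23701$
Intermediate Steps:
$y{\left(b,h \right)} = 57 + b h$
$\frac{y{\left(-119,-81 - -44 \right)} + 513}{17566 - 38548} = \frac{\left(57 - 119 \left(-81 - -44\right)\right) + 513}{17566 - 38548} = \frac{\left(57 - 119 \left(-81 + 44\right)\right) + 513}{-20982} = \left(\left(57 - -4403\right) + 513\right) \left(- \frac{1}{20982}\right) = \left(\left(57 + 4403\right) + 513\right) \left(- \frac{1}{20982}\right) = \left(4460 + 513\right) \left(- \frac{1}{20982}\right) = 4973 \left(- \frac{1}{20982}\right) = - \frac{4973}{20982}$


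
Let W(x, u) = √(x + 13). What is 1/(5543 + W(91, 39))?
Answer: 5543/30724745 - 2*√26/30724745 ≈ 0.00018008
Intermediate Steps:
W(x, u) = √(13 + x)
1/(5543 + W(91, 39)) = 1/(5543 + √(13 + 91)) = 1/(5543 + √104) = 1/(5543 + 2*√26)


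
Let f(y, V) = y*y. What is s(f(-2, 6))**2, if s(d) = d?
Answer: 16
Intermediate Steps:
f(y, V) = y**2
s(f(-2, 6))**2 = ((-2)**2)**2 = 4**2 = 16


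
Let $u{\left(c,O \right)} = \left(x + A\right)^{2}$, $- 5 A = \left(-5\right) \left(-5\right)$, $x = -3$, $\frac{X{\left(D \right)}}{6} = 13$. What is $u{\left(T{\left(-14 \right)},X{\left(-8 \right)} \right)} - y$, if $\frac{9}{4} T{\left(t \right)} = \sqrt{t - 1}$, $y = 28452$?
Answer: $-28388$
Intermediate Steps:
$T{\left(t \right)} = \frac{4 \sqrt{-1 + t}}{9}$ ($T{\left(t \right)} = \frac{4 \sqrt{t - 1}}{9} = \frac{4 \sqrt{-1 + t}}{9}$)
$X{\left(D \right)} = 78$ ($X{\left(D \right)} = 6 \cdot 13 = 78$)
$A = -5$ ($A = - \frac{\left(-5\right) \left(-5\right)}{5} = \left(- \frac{1}{5}\right) 25 = -5$)
$u{\left(c,O \right)} = 64$ ($u{\left(c,O \right)} = \left(-3 - 5\right)^{2} = \left(-8\right)^{2} = 64$)
$u{\left(T{\left(-14 \right)},X{\left(-8 \right)} \right)} - y = 64 - 28452 = -28388$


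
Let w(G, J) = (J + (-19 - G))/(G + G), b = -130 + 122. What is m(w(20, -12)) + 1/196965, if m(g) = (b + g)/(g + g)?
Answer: 24358039/6696810 ≈ 3.6373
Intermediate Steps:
b = -8
w(G, J) = (-19 + J - G)/(2*G) (w(G, J) = (-19 + J - G)/((2*G)) = (-19 + J - G)*(1/(2*G)) = (-19 + J - G)/(2*G))
m(g) = (-8 + g)/(2*g) (m(g) = (-8 + g)/(g + g) = (-8 + g)/((2*g)) = (-8 + g)*(1/(2*g)) = (-8 + g)/(2*g))
m(w(20, -12)) + 1/196965 = (-8 + (1/2)*(-19 - 12 - 1*20)/20)/(2*(((1/2)*(-19 - 12 - 1*20)/20))) + 1/196965 = (-8 + (1/2)*(1/20)*(-19 - 12 - 20))/(2*(((1/2)*(1/20)*(-19 - 12 - 20)))) + 1/196965 = (-8 + (1/2)*(1/20)*(-51))/(2*(((1/2)*(1/20)*(-51)))) + 1/196965 = (-8 - 51/40)/(2*(-51/40)) + 1/196965 = (1/2)*(-40/51)*(-371/40) + 1/196965 = 371/102 + 1/196965 = 24358039/6696810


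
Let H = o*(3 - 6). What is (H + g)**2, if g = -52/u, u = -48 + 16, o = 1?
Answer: 121/64 ≈ 1.8906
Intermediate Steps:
u = -32
H = -3 (H = 1*(3 - 6) = 1*(-3) = -3)
g = 13/8 (g = -52/(-32) = -52*(-1/32) = 13/8 ≈ 1.6250)
(H + g)**2 = (-3 + 13/8)**2 = (-11/8)**2 = 121/64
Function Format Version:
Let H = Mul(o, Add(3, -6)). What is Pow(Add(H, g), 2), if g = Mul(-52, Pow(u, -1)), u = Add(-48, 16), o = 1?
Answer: Rational(121, 64) ≈ 1.8906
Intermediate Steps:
u = -32
H = -3 (H = Mul(1, Add(3, -6)) = Mul(1, -3) = -3)
g = Rational(13, 8) (g = Mul(-52, Pow(-32, -1)) = Mul(-52, Rational(-1, 32)) = Rational(13, 8) ≈ 1.6250)
Pow(Add(H, g), 2) = Pow(Add(-3, Rational(13, 8)), 2) = Pow(Rational(-11, 8), 2) = Rational(121, 64)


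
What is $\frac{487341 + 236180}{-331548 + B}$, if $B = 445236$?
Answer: $\frac{723521}{113688} \approx 6.3641$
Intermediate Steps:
$\frac{487341 + 236180}{-331548 + B} = \frac{487341 + 236180}{-331548 + 445236} = \frac{723521}{113688}$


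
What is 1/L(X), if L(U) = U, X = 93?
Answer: 1/93 ≈ 0.010753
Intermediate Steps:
1/L(X) = 1/93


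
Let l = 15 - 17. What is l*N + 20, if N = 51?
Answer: -82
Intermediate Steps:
l = -2
l*N + 20 = -2*51 + 20 = -102 + 20 = -82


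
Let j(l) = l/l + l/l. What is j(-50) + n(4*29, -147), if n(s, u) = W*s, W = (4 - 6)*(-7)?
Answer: 1626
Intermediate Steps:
j(l) = 2 (j(l) = 1 + 1 = 2)
W = 14 (W = -2*(-7) = 14)
n(s, u) = 14*s
j(-50) + n(4*29, -147) = 2 + 14*(4*29) = 2 + 14*116 = 2 + 1624 = 1626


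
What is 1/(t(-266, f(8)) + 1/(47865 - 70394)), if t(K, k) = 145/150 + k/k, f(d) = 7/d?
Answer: 675870/1329181 ≈ 0.50849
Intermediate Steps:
t(K, k) = 59/30 (t(K, k) = 145*(1/150) + 1 = 29/30 + 1 = 59/30)
1/(t(-266, f(8)) + 1/(47865 - 70394)) = 1/(59/30 + 1/(47865 - 70394)) = 1/(59/30 + 1/(-22529)) = 1/(59/30 - 1/22529) = 1/(1329181/675870) = 675870/1329181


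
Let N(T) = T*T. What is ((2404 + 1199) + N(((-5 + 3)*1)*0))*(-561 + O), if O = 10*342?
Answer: 10300977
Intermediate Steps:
O = 3420
N(T) = T²
((2404 + 1199) + N(((-5 + 3)*1)*0))*(-561 + O) = ((2404 + 1199) + (((-5 + 3)*1)*0)²)*(-561 + 3420) = (3603 + (-2*1*0)²)*2859 = (3603 + (-2*0)²)*2859 = (3603 + 0²)*2859 = (3603 + 0)*2859 = 3603*2859 = 10300977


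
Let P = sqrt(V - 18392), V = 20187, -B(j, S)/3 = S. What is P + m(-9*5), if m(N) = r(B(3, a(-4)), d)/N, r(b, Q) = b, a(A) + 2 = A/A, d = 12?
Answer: -1/15 + sqrt(1795) ≈ 42.301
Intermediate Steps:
a(A) = -1 (a(A) = -2 + A/A = -2 + 1 = -1)
B(j, S) = -3*S
P = sqrt(1795) (P = sqrt(20187 - 18392) = sqrt(1795) ≈ 42.367)
m(N) = 3/N (m(N) = (-3*(-1))/N = 3/N)
P + m(-9*5) = sqrt(1795) + 3/((-9*5)) = sqrt(1795) + 3/(-45) = sqrt(1795) + 3*(-1/45) = sqrt(1795) - 1/15 = -1/15 + sqrt(1795)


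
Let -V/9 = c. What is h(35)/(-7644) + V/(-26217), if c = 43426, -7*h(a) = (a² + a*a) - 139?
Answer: 258930039/17318756 ≈ 14.951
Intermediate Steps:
h(a) = 139/7 - 2*a²/7 (h(a) = -((a² + a*a) - 139)/7 = -((a² + a²) - 139)/7 = -(2*a² - 139)/7 = -(-139 + 2*a²)/7 = 139/7 - 2*a²/7)
V = -390834 (V = -9*43426 = -390834)
h(35)/(-7644) + V/(-26217) = (139/7 - 2/7*35²)/(-7644) - 390834/(-26217) = (139/7 - 2/7*1225)*(-1/7644) - 390834*(-1/26217) = (139/7 - 350)*(-1/7644) + 43426/2913 = -2311/7*(-1/7644) + 43426/2913 = 2311/53508 + 43426/2913 = 258930039/17318756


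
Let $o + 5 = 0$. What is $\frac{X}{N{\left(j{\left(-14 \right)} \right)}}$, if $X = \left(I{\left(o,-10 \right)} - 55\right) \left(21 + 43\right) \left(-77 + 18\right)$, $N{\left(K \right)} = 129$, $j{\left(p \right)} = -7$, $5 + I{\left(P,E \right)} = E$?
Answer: $\frac{264320}{129} \approx 2049.0$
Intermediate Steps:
$o = -5$ ($o = -5 + 0 = -5$)
$I{\left(P,E \right)} = -5 + E$
$X = 264320$ ($X = \left(\left(-5 - 10\right) - 55\right) \left(21 + 43\right) \left(-77 + 18\right) = \left(-15 - 55\right) 64 \left(-59\right) = \left(-70\right) \left(-3776\right) = 264320$)
$\frac{X}{N{\left(j{\left(-14 \right)} \right)}} = \frac{264320}{129}$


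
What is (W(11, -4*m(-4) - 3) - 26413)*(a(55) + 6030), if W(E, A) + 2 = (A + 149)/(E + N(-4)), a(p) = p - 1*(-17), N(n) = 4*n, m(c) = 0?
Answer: -806812542/5 ≈ -1.6136e+8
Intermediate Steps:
a(p) = 17 + p (a(p) = p + 17 = 17 + p)
W(E, A) = -2 + (149 + A)/(-16 + E) (W(E, A) = -2 + (A + 149)/(E + 4*(-4)) = -2 + (149 + A)/(E - 16) = -2 + (149 + A)/(-16 + E))
(W(11, -4*m(-4) - 3) - 26413)*(a(55) + 6030) = ((181 + (-4*0 - 3) - 2*11)/(-16 + 11) - 26413)*((17 + 55) + 6030) = ((181 + (0 - 3) - 22)/(-5) - 26413)*(72 + 6030) = (-(181 - 3 - 22)/5 - 26413)*6102 = (-⅕*156 - 26413)*6102 = (-156/5 - 26413)*6102 = -132221/5*6102 = -806812542/5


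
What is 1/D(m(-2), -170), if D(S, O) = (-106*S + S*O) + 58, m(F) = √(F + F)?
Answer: 29/154034 + 138*I/77017 ≈ 0.00018827 + 0.0017918*I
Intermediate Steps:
m(F) = √2*√F (m(F) = √(2*F) = √2*√F)
D(S, O) = 58 - 106*S + O*S (D(S, O) = (-106*S + O*S) + 58 = 58 - 106*S + O*S)
1/D(m(-2), -170) = 1/(58 - 106*√2*√(-2) - 170*√2*√(-2)) = 1/(58 - 106*√2*I*√2 - 170*√2*I*√2) = 1/(58 - 212*I - 340*I) = 1/(58 - 552*I) = (58 + 552*I)/308068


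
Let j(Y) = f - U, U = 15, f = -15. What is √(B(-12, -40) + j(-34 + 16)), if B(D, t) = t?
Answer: I*√70 ≈ 8.3666*I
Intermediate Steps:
j(Y) = -30 (j(Y) = -15 - 1*15 = -15 - 15 = -30)
√(B(-12, -40) + j(-34 + 16)) = √(-40 - 30) = √(-70) = I*√70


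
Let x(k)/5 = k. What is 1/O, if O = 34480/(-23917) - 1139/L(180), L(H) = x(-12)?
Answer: 1435020/25172663 ≈ 0.057007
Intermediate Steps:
x(k) = 5*k
L(H) = -60 (L(H) = 5*(-12) = -60)
O = 25172663/1435020 (O = 34480/(-23917) - 1139/(-60) = 34480*(-1/23917) - 1139*(-1/60) = -34480/23917 + 1139/60 = 25172663/1435020 ≈ 17.542)
1/O = 1/(25172663/1435020) = 1435020/25172663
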